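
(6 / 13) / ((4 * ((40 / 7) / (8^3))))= 672 / 65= 10.34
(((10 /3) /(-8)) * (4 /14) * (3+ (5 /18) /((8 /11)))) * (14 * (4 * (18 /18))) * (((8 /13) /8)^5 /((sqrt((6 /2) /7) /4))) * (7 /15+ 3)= -1948 * sqrt(21) /6940323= -0.00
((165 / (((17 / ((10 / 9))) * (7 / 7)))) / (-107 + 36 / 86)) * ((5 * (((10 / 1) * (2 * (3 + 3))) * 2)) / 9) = -13.49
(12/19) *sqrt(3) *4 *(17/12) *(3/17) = 12 *sqrt(3)/19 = 1.09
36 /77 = 0.47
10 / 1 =10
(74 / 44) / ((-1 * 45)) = -37 / 990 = -0.04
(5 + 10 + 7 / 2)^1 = 37 / 2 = 18.50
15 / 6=5 / 2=2.50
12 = 12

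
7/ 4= 1.75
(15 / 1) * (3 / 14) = 45 / 14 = 3.21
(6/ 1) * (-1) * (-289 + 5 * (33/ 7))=11148/ 7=1592.57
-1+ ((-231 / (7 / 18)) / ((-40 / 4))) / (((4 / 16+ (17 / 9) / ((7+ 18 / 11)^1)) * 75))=0.69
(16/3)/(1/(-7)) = -112/3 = -37.33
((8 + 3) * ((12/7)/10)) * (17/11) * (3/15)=102/175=0.58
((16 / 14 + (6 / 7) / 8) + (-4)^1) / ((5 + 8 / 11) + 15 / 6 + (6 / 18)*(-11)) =-363 / 602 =-0.60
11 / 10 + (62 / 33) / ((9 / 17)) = 13807 / 2970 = 4.65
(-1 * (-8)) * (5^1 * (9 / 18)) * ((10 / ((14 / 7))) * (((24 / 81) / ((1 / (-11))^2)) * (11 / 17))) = 1064800 / 459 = 2319.83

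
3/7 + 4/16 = 19/28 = 0.68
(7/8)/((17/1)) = 7/136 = 0.05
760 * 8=6080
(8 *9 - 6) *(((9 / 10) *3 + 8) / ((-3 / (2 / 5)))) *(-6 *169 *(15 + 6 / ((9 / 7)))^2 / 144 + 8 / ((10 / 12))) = 3449877629 / 13500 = 255546.49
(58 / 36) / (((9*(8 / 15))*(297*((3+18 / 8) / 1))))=145 / 673596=0.00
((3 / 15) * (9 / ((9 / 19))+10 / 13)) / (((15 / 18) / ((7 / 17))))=10794 / 5525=1.95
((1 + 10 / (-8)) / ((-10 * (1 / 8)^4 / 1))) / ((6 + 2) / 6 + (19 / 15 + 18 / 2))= 256 / 29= 8.83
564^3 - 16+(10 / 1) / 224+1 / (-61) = 1225702666689 / 6832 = 179406128.03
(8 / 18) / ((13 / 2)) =8 / 117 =0.07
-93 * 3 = -279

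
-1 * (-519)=519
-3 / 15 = -0.20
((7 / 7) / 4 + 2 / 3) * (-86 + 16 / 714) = -78.81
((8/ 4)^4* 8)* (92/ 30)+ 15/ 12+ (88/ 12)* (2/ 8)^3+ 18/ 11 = 2088421/ 5280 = 395.53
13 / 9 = 1.44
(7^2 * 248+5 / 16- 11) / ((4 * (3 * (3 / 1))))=194261 / 576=337.26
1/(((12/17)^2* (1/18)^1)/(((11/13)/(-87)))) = -0.35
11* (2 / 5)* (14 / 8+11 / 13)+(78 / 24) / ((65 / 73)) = 3919 / 260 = 15.07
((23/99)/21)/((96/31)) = 713/199584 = 0.00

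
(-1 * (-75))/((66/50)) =625/11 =56.82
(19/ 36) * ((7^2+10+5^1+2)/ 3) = 209/ 18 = 11.61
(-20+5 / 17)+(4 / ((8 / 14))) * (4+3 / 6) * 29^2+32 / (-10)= 4499661 / 170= 26468.59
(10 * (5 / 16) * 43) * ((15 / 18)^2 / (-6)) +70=94085 / 1728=54.45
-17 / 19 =-0.89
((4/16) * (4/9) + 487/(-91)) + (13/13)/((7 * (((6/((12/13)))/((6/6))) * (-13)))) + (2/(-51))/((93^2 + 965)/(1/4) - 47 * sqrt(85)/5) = -2338659076540622/446119223568291 - 94 * sqrt(85)/377108388477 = -5.24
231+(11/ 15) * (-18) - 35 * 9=-486/ 5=-97.20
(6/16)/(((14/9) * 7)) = 27/784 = 0.03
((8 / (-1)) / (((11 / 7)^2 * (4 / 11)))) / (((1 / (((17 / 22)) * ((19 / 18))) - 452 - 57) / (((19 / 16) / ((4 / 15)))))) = 4510695 / 57731872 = 0.08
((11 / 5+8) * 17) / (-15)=-289 / 25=-11.56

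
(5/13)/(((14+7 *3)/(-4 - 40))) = -44/91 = -0.48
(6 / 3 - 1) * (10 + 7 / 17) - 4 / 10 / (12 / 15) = 9.91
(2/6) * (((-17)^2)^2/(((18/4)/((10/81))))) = 763.80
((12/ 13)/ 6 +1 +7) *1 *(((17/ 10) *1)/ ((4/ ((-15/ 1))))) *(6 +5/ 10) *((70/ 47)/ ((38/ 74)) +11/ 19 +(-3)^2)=-3765279/ 893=-4216.44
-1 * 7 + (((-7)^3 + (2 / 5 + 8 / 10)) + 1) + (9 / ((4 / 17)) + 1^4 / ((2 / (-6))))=-6251 / 20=-312.55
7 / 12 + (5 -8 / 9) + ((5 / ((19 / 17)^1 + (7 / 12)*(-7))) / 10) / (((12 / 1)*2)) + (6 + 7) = 96308 / 5445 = 17.69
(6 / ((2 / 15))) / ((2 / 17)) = 765 / 2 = 382.50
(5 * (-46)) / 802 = -115 / 401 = -0.29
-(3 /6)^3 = -1 /8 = -0.12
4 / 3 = 1.33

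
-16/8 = -2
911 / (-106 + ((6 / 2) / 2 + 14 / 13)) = -23686 / 2689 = -8.81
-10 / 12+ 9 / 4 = 17 / 12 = 1.42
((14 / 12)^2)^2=2401 / 1296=1.85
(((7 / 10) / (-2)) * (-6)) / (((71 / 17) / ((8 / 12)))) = 119 / 355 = 0.34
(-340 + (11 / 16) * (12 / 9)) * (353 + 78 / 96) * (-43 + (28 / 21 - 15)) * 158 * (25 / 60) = 85931888575 / 192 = 447561919.66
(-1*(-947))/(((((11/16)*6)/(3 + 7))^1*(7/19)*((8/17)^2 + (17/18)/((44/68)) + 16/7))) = 2495988960/1588903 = 1570.89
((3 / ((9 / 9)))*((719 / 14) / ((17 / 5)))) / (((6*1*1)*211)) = 3595 / 100436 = 0.04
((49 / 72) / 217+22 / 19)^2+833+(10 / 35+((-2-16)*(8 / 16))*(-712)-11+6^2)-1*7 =91404620523343 / 12589069248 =7260.63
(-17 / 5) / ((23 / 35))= -119 / 23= -5.17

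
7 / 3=2.33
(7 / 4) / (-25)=-7 / 100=-0.07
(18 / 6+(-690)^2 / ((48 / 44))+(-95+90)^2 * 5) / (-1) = -436553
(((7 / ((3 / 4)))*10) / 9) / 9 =280 / 243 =1.15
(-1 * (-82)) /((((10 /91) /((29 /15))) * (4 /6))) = 108199 /50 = 2163.98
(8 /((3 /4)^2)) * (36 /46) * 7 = 1792 /23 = 77.91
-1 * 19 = -19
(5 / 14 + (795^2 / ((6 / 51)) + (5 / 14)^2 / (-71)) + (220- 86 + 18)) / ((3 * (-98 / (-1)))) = 74761829327 / 4091304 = 18273.35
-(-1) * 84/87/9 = 28/261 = 0.11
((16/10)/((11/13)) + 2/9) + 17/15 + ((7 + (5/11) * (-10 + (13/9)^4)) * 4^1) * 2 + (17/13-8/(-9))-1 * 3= 37.91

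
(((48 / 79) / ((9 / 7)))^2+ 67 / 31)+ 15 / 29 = 146532008 / 50495931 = 2.90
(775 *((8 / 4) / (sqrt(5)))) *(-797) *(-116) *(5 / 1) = 143300600 *sqrt(5) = 320429882.82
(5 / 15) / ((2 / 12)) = 2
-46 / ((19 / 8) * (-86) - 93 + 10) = 184 / 1149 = 0.16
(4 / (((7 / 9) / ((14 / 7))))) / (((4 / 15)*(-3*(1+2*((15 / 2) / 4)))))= -360 / 133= -2.71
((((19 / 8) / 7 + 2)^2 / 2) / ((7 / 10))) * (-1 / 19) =-85805 / 417088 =-0.21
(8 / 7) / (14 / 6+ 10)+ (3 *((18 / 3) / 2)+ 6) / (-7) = -2.05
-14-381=-395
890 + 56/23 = 20526/23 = 892.43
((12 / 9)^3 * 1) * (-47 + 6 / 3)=-320 / 3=-106.67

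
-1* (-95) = 95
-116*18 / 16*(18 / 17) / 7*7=-2349 / 17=-138.18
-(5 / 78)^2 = -25 / 6084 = -0.00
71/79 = 0.90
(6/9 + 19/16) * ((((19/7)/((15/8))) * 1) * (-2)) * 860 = -290852/63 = -4616.70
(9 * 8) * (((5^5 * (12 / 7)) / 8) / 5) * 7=67500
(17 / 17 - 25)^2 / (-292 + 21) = -2.13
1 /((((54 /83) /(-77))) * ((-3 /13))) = 83083 /162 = 512.86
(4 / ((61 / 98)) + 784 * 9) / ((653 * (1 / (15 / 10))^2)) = 24.33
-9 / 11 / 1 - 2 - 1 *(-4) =13 / 11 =1.18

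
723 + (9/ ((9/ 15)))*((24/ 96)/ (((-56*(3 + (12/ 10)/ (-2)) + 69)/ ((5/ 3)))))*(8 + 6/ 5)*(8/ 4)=235846/ 327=721.24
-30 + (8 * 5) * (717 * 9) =258090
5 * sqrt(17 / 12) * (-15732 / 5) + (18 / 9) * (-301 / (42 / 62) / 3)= -2622 * sqrt(51)- 2666 / 9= -19021.05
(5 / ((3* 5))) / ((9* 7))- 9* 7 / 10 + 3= -3.29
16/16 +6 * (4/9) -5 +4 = 8/3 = 2.67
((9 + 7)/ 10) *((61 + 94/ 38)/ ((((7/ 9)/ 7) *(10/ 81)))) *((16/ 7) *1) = 16922.45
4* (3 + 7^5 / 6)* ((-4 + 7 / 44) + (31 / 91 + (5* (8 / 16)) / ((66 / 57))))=-15058375 / 1001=-15043.33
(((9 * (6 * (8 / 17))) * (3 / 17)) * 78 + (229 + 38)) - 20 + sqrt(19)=sqrt(19) + 172471 / 289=601.14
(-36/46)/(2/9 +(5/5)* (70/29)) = -2349/7912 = -0.30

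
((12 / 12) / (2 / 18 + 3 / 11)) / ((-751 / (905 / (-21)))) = 29865 / 199766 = 0.15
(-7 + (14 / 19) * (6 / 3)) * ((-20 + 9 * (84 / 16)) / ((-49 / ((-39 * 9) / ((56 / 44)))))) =-6312735 / 7448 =-847.57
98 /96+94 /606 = 5701 /4848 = 1.18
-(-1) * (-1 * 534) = -534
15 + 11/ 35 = 536/ 35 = 15.31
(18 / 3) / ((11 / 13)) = 78 / 11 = 7.09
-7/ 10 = -0.70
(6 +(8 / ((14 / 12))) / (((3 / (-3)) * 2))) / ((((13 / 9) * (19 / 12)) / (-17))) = -33048 / 1729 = -19.11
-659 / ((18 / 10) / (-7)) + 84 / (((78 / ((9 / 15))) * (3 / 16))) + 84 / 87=43552369 / 16965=2567.19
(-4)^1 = -4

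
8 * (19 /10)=76 /5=15.20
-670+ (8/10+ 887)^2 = 19687971/25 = 787518.84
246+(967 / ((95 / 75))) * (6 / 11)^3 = 9354174 / 25289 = 369.89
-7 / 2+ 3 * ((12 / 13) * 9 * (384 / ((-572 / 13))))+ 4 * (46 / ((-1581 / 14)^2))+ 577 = 254498118397 / 714874446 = 356.00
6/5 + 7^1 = 41/5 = 8.20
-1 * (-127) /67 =127 /67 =1.90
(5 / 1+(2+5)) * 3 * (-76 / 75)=-912 / 25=-36.48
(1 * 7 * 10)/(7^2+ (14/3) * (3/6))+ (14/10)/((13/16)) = 2207/715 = 3.09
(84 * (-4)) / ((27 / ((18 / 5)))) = -224 / 5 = -44.80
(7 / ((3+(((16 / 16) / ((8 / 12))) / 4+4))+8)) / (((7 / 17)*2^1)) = 68 / 123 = 0.55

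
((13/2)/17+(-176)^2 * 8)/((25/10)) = 1685097/17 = 99123.35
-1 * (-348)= 348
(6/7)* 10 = 60/7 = 8.57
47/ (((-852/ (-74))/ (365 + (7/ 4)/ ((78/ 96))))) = 2766749/ 1846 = 1498.78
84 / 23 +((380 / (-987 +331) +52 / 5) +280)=5534899 / 18860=293.47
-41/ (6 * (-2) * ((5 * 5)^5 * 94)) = 41/ 11015625000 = 0.00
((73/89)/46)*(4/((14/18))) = 1314/14329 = 0.09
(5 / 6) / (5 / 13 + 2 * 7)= 65 / 1122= 0.06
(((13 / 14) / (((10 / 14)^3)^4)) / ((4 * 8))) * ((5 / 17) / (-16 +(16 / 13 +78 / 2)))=0.02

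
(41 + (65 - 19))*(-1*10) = -870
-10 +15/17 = -9.12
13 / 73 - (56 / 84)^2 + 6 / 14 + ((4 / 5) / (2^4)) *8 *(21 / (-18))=-7001 / 22995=-0.30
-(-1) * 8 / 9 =0.89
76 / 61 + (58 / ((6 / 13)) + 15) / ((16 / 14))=124.33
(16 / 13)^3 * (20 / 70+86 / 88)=398336 / 169169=2.35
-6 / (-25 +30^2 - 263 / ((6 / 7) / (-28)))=-18 / 28399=-0.00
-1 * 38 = -38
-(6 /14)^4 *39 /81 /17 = -0.00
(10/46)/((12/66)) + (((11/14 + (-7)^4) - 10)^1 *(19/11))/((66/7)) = 14672875/33396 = 439.36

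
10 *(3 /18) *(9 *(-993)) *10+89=-148861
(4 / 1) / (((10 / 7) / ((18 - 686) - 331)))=-13986 / 5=-2797.20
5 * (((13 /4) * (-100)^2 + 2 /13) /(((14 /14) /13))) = 2112510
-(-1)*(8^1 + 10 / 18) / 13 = 77 / 117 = 0.66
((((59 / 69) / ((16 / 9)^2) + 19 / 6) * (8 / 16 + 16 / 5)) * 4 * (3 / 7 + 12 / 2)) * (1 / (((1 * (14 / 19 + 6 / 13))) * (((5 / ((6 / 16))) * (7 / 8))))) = 26993889 / 1154048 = 23.39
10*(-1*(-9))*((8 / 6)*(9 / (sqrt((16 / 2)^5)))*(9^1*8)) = 429.57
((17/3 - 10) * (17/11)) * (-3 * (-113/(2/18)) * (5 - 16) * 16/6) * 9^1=5394168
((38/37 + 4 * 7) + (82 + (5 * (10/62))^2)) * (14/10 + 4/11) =385178561/1955635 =196.96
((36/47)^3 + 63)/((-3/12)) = -26350020/103823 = -253.80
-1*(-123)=123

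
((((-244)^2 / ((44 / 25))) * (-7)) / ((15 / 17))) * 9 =-26567940 / 11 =-2415267.27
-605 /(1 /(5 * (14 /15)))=-8470 /3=-2823.33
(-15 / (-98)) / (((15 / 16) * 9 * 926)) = 4 / 204183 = 0.00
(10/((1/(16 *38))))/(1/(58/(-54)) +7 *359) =17632/7285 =2.42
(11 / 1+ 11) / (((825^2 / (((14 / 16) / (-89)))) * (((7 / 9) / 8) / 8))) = -16 / 611875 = -0.00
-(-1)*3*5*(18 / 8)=135 / 4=33.75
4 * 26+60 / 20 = 107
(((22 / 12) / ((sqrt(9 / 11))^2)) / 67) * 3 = 121 / 1206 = 0.10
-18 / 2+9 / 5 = -36 / 5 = -7.20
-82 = -82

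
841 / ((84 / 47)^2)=1857769 / 7056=263.29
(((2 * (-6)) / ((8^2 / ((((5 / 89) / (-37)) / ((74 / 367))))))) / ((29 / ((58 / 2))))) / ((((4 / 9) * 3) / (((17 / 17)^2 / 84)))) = 0.00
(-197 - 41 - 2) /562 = -120 /281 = -0.43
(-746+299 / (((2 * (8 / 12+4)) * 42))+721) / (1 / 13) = -123513 / 392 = -315.08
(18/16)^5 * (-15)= -885735/32768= -27.03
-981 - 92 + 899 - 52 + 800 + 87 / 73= 41989 / 73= 575.19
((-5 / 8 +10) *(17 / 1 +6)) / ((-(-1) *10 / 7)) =2415 / 16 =150.94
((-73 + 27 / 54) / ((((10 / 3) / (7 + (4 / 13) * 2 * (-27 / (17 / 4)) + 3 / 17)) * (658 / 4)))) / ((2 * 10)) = -31407 / 1454180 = -0.02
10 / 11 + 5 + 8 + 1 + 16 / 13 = 2308 / 143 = 16.14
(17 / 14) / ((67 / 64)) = 544 / 469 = 1.16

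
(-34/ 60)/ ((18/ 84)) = -119/ 45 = -2.64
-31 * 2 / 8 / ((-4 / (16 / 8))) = 31 / 8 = 3.88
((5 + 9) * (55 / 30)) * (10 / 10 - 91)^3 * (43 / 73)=-804573000 / 73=-11021547.95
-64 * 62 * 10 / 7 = -39680 / 7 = -5668.57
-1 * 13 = -13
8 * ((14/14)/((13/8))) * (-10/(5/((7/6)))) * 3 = -448/13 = -34.46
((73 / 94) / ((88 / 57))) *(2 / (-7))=-4161 / 28952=-0.14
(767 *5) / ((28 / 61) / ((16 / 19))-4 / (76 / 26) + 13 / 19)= -3555812 / 129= -27564.43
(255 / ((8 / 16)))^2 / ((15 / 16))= 277440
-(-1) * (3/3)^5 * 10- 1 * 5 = 5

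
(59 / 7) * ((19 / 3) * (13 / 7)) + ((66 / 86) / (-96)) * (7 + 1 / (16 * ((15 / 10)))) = 53442831 / 539392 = 99.08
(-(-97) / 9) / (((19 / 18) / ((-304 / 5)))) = -3104 / 5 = -620.80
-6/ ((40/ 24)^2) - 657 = -659.16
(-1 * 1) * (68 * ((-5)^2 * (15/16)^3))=-1434375/1024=-1400.76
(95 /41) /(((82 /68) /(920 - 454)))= 1505180 /1681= 895.41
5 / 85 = 1 / 17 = 0.06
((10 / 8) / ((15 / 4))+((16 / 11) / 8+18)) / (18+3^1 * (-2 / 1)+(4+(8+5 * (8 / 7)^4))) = 112847 / 198264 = 0.57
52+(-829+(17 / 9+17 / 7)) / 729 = 2336249 / 45927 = 50.87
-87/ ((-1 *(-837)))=-29/ 279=-0.10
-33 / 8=-4.12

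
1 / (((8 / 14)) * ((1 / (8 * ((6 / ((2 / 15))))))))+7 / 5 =3157 / 5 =631.40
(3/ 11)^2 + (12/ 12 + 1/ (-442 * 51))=2930339/ 2727582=1.07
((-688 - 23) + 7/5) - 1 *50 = -3798/5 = -759.60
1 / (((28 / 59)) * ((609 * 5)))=59 / 85260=0.00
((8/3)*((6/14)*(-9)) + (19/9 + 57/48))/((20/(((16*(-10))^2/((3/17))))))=-50679.79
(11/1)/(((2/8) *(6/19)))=418/3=139.33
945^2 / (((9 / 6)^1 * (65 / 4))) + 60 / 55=5239236 / 143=36638.01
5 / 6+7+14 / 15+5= 413 / 30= 13.77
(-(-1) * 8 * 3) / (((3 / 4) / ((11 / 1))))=352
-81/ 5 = -16.20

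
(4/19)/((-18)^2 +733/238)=952/1479055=0.00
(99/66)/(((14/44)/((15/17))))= 495/119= 4.16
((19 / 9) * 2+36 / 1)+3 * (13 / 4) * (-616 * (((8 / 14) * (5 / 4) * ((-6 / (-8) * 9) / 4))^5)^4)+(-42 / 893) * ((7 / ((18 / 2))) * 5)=-251669.83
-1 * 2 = -2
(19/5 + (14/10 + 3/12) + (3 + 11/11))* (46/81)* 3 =161/10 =16.10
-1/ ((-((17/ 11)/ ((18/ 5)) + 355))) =198/ 70375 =0.00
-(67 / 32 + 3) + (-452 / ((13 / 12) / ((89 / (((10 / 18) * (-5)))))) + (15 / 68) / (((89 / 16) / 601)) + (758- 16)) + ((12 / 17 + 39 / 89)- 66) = 13017599177 / 925600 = 14063.96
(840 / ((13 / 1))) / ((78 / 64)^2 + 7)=860160 / 112957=7.61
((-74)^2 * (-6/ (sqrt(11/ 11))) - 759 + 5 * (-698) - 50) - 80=-37235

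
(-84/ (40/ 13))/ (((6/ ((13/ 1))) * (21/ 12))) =-169/ 5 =-33.80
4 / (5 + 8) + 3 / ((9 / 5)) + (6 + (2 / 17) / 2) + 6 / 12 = 11315 / 1326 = 8.53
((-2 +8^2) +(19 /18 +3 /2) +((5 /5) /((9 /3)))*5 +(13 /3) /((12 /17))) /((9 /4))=2605 /81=32.16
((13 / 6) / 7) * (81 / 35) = 351 / 490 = 0.72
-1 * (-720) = 720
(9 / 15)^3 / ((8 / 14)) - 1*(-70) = 70.38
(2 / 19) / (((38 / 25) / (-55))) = -1375 / 361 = -3.81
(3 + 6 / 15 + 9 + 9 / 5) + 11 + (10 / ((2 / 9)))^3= 455751 / 5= 91150.20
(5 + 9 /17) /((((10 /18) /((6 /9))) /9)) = 5076 /85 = 59.72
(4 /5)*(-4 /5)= -16 /25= -0.64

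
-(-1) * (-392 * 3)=-1176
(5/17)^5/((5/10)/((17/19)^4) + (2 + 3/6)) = 3125/4657371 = 0.00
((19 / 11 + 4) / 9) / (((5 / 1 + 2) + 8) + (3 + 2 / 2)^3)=7 / 869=0.01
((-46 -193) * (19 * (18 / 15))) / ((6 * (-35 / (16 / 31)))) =72656 / 5425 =13.39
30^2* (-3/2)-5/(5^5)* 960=-168942/125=-1351.54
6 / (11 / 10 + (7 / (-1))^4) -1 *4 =-32008 / 8007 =-4.00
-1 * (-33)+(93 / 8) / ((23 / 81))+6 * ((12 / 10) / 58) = 74.06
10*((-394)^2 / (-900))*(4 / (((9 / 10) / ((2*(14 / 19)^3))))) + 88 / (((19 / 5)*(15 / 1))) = -3406882936 / 555579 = -6132.13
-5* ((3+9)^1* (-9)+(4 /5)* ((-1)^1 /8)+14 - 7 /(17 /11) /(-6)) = 23803 /51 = 466.73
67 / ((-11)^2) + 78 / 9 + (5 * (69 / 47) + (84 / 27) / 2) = 927250 / 51183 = 18.12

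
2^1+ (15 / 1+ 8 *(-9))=-55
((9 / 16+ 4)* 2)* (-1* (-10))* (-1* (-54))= 4927.50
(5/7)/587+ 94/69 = 1.36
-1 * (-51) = 51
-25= -25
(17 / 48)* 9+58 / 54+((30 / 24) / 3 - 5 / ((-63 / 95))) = 36947 / 3024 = 12.22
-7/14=-1/2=-0.50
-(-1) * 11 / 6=11 / 6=1.83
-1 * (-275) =275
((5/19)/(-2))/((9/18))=-5/19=-0.26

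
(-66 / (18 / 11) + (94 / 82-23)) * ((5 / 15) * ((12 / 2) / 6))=-7649 / 369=-20.73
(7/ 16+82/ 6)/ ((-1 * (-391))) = 677/ 18768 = 0.04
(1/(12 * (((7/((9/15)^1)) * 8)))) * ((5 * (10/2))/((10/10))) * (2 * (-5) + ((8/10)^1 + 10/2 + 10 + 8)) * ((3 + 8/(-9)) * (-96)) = -437/7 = -62.43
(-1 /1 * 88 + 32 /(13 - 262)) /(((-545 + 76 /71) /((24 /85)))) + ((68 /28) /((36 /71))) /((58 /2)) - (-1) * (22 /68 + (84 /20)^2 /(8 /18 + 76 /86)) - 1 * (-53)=904519296695723 /13537482375900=66.82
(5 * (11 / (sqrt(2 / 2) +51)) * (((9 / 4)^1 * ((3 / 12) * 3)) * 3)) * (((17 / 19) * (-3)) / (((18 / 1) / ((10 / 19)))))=-0.42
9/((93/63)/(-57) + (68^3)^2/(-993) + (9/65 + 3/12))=-927124380/10256512610064713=-0.00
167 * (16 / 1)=2672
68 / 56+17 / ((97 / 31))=9027 / 1358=6.65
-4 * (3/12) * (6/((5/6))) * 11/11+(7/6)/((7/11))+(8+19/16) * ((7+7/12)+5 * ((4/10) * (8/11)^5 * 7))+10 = 15534443623/154608960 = 100.48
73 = 73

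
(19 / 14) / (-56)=-0.02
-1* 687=-687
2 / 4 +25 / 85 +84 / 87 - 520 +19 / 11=-5602101 / 10846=-516.51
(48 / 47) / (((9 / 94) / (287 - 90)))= 6304 / 3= 2101.33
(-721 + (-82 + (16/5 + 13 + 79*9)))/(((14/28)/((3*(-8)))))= 18192/5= 3638.40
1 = 1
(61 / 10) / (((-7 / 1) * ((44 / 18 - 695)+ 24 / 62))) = 17019 / 13518050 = 0.00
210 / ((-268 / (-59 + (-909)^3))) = 39432198120 / 67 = 588540270.45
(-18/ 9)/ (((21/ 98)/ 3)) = -28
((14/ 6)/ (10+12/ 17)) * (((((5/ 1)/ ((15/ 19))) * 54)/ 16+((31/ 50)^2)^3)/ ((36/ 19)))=108163616813963/ 43875000000000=2.47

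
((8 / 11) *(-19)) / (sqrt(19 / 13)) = -8 *sqrt(247) / 11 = -11.43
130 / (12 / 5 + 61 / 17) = 11050 / 509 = 21.71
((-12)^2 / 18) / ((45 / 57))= 152 / 15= 10.13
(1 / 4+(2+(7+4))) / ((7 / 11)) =583 / 28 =20.82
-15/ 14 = -1.07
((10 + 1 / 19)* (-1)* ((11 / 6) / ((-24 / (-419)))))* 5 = -1608.77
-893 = -893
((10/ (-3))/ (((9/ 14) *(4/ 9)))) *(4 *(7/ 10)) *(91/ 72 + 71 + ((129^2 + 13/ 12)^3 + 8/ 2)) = -390267957283511041/ 2592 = -150566341544564.44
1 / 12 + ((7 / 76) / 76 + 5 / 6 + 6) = 119873 / 17328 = 6.92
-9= -9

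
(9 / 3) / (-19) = -0.16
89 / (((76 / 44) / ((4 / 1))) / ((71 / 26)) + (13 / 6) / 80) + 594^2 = 24531826308 / 69433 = 353316.53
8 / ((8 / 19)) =19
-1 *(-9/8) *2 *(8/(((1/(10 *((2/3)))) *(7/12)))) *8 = 11520/7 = 1645.71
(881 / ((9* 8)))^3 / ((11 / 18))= 683797841 / 228096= 2997.85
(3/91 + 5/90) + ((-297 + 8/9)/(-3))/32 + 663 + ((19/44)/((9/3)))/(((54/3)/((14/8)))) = 24006715/36036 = 666.19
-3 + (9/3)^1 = 0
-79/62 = -1.27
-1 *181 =-181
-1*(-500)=500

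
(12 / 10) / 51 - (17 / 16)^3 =-409413 / 348160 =-1.18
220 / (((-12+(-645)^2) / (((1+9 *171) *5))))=1694000 / 416013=4.07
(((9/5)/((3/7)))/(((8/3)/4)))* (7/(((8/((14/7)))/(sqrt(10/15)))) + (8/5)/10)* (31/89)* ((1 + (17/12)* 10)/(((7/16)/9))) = 1218672/11125 + 177723* sqrt(6)/445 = 1087.81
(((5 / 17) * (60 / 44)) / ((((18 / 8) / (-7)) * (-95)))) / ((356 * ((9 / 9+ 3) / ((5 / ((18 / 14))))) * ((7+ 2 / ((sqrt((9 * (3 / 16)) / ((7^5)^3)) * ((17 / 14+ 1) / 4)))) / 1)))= -168175 / 24596638236469534488308+ 71483532400 * sqrt(21) / 55342436032056452598693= 0.00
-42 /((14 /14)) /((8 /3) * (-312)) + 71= 29557 /416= 71.05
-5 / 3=-1.67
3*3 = 9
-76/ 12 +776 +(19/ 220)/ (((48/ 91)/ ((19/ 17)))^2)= 112803976339/ 146488320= 770.05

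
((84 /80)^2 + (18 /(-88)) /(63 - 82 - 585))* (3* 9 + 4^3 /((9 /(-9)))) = -13555431 /332200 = -40.81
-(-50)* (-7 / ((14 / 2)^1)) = -50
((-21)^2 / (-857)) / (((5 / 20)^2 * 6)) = -1176 / 857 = -1.37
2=2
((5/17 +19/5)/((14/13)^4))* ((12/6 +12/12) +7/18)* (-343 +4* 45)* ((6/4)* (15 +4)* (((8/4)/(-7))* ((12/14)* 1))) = 11735.36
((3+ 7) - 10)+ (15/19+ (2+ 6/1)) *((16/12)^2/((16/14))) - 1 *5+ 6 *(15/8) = 13627/684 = 19.92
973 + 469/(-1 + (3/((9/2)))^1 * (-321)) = 208726/215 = 970.82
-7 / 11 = -0.64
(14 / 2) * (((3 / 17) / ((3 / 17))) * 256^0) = 7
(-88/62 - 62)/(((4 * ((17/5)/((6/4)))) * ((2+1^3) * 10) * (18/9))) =-983/8432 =-0.12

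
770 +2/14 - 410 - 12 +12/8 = 4895/14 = 349.64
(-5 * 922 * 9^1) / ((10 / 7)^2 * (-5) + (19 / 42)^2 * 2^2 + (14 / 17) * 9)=311050530 / 14797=21021.19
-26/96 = -13/48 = -0.27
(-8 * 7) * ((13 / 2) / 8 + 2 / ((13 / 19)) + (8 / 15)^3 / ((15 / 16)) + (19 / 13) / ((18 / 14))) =-371066927 / 1316250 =-281.91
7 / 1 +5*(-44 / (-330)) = 23 / 3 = 7.67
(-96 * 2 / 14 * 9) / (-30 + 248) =-0.57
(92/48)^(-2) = 144/529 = 0.27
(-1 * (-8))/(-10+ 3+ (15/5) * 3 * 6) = 8/47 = 0.17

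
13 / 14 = 0.93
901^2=811801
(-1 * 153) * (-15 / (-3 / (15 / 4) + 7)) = 11475 / 31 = 370.16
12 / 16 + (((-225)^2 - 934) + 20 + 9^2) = 199171 / 4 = 49792.75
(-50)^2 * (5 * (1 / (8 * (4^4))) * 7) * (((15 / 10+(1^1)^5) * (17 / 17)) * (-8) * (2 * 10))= -546875 / 32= -17089.84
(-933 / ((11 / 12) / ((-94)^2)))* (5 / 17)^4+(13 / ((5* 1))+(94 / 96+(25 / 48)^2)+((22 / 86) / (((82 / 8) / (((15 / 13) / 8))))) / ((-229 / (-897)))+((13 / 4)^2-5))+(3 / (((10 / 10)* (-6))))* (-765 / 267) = -25589323809762950585759 / 380293279820847360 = -67288.39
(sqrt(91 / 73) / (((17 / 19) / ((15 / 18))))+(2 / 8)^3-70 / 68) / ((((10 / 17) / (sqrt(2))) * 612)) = 0.00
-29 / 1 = -29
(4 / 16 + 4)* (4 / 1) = 17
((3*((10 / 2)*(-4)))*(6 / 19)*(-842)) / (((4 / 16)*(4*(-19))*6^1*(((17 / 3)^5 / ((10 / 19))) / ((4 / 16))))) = -30690900 / 9738799163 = -0.00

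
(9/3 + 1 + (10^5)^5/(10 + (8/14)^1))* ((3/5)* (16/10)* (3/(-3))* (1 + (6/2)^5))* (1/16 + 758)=-155372490000000000000000657003672/925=-167970259459459459459460200000.00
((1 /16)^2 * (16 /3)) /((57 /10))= 5 /1368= 0.00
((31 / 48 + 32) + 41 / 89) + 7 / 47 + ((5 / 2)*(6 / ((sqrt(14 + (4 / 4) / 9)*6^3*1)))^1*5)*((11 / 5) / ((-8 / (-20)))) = 275*sqrt(127) / 6096 + 6677161 / 200784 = 33.76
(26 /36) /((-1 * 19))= -13 /342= -0.04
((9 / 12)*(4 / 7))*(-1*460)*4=-5520 / 7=-788.57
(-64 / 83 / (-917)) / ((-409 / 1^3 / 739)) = -47296 / 31129399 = -0.00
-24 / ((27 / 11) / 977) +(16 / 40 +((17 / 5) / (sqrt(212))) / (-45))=-429862 / 45 - 17*sqrt(53) / 23850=-9552.49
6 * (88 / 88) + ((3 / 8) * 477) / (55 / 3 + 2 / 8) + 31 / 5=48671 / 2230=21.83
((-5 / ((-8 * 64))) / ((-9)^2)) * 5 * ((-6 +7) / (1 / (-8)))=-25 / 5184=-0.00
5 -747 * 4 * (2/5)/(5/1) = -5851/25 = -234.04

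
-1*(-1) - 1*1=0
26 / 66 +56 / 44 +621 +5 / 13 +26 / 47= 1143067 / 1833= 623.60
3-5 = -2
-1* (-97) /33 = 97 /33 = 2.94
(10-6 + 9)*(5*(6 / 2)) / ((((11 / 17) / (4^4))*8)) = 106080 / 11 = 9643.64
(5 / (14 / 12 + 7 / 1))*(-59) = -1770 / 49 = -36.12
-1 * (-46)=46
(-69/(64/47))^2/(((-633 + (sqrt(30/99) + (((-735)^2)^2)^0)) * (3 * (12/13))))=-39603700851/26994651136 - 15191293 * sqrt(330)/215957209088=-1.47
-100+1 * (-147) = -247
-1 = -1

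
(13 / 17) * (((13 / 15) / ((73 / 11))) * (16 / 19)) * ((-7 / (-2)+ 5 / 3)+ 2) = 639496 / 1061055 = 0.60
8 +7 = 15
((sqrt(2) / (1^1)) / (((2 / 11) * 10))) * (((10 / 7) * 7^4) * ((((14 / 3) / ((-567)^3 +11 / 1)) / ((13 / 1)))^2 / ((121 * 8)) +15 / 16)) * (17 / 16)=66858587753025755160729689 * sqrt(2) / 35579527322148793691136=2657.49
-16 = -16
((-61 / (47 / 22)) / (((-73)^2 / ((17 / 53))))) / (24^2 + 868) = -11407 / 9584217158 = -0.00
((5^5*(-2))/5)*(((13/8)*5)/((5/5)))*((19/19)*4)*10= -406250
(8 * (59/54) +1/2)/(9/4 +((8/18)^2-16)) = -2994/4391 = -0.68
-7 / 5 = -1.40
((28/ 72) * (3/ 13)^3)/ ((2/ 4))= 21/ 2197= 0.01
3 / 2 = 1.50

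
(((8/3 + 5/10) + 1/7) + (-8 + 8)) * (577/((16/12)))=80203/56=1432.20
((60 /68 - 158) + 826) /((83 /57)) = 7809 /17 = 459.35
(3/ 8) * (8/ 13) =3/ 13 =0.23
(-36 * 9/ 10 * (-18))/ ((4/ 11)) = 8019/ 5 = 1603.80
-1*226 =-226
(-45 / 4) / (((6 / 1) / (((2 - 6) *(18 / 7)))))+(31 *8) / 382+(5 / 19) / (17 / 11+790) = 4409359284 / 221183921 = 19.94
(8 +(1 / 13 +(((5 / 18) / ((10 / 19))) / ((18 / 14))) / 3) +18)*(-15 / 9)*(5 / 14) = -8280925 / 530712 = -15.60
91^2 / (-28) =-1183 / 4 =-295.75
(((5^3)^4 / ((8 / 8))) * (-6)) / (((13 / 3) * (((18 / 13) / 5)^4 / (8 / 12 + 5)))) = -5699005126953125 / 17496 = -325731888829.05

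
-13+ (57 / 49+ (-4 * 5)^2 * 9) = 175820 / 49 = 3588.16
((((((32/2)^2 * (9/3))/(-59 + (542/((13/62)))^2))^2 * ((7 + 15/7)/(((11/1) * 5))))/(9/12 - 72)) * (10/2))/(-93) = 479174066176/289156033606034187179125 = 0.00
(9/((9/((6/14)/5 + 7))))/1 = 248/35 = 7.09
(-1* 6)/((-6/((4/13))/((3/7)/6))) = 2/91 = 0.02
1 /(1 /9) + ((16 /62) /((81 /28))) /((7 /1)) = 22631 /2511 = 9.01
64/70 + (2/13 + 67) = 30971/455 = 68.07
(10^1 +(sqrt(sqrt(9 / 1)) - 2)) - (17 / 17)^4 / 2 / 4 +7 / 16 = sqrt(3) +133 / 16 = 10.04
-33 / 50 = -0.66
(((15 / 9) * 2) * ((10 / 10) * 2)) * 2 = 40 / 3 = 13.33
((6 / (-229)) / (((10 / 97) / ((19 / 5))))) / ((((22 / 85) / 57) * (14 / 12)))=-16072803 / 88165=-182.30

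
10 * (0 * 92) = 0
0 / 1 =0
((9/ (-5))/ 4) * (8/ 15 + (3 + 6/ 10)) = -93/ 50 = -1.86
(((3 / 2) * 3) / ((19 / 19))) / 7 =9 / 14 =0.64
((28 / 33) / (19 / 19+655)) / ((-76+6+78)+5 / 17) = 119 / 763092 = 0.00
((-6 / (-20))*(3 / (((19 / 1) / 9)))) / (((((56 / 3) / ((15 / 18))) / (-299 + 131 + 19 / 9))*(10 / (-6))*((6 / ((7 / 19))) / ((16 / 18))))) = 1493 / 14440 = 0.10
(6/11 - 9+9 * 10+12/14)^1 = 6345/77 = 82.40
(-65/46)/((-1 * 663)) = 5/2346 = 0.00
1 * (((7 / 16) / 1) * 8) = 7 / 2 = 3.50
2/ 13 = 0.15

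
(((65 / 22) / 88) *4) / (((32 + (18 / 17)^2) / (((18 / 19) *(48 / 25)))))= 202878 / 27507535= 0.01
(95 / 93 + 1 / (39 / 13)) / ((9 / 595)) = 8330 / 93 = 89.57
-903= -903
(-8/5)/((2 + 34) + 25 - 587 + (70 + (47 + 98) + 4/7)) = 0.01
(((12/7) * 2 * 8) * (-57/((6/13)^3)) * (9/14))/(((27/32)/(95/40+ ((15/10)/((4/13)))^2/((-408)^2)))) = -39120996941/1359456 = -28776.95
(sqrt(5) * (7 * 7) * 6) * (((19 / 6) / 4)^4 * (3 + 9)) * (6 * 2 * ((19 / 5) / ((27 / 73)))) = 8857006123 * sqrt(5) / 51840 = 382038.34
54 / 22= 27 / 11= 2.45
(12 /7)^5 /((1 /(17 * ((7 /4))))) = 440.46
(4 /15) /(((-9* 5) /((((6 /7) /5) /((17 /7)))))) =-8 /19125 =-0.00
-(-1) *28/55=28/55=0.51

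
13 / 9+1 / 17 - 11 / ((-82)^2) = 1544837 / 1028772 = 1.50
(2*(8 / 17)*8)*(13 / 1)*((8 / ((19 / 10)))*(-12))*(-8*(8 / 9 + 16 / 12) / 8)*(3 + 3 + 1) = 74547200 / 969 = 76932.09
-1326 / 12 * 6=-663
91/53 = 1.72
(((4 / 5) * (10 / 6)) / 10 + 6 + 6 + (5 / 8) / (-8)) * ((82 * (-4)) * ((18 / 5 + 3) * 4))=-5219423 / 50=-104388.46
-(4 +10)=-14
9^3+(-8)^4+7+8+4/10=24202/5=4840.40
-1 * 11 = -11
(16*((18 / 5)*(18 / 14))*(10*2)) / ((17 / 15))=155520 / 119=1306.89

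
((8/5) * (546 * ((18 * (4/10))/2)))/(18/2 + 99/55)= 1456/5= 291.20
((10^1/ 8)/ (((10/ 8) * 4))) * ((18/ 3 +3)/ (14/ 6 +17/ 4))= 27/ 79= 0.34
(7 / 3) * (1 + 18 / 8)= 91 / 12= 7.58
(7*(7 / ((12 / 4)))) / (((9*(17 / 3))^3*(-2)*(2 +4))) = -49 / 4775436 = -0.00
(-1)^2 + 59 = 60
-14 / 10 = -1.40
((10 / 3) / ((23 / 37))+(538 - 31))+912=98281 / 69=1424.36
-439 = -439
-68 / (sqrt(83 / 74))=-68 * sqrt(6142) / 83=-64.21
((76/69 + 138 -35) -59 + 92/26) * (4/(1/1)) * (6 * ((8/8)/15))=69808/897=77.82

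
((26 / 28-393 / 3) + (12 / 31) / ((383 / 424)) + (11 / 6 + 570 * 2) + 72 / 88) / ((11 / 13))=36118436458 / 30169293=1197.19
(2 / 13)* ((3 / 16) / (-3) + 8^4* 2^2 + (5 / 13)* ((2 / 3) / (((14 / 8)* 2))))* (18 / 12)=71565359 / 18928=3780.93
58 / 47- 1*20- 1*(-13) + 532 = 24733 / 47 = 526.23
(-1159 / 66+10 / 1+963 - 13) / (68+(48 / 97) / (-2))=6033497 / 433752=13.91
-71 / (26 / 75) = -5325 / 26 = -204.81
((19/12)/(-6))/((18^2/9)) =-19/2592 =-0.01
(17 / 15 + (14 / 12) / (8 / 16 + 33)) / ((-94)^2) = 0.00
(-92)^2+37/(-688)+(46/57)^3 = 1078481918803/127412784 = 8464.47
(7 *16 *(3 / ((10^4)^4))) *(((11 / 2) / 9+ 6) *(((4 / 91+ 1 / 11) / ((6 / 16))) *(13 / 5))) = 357 / 1718750000000000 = 0.00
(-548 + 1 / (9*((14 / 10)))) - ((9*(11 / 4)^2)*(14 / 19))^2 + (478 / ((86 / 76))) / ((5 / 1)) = -932131350617 / 312943680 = -2978.59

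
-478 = -478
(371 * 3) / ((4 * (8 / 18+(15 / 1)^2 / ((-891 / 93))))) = -110187 / 9124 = -12.08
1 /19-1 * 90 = -89.95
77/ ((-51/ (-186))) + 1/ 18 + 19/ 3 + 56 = 105023/ 306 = 343.21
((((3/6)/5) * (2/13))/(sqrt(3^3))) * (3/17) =sqrt(3)/3315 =0.00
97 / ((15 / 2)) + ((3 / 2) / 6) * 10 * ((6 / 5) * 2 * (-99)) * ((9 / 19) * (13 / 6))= -170059 / 285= -596.70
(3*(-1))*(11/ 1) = -33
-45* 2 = -90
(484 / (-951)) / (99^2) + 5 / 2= 385147 / 154062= 2.50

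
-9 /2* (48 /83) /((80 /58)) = -783 /415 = -1.89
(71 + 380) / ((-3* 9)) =-16.70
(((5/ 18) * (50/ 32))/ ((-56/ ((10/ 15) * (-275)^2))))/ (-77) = 859375/ 169344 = 5.07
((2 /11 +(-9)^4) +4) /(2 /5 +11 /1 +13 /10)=722170 /1397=516.94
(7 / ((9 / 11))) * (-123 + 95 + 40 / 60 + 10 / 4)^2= 1709477 / 324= 5276.16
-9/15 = -3/5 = -0.60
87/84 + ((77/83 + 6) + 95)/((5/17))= 807799/2324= 347.59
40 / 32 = 5 / 4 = 1.25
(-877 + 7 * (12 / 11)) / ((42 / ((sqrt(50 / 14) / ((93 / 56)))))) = -191260 * sqrt(7) / 21483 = -23.55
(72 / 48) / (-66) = -1 / 44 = -0.02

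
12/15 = 4/5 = 0.80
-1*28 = -28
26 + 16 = 42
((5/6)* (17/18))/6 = 85/648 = 0.13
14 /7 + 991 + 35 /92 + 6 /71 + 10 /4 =6505643 /6532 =995.96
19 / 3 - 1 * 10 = -11 / 3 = -3.67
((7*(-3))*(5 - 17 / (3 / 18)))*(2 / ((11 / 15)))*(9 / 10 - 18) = -1044981 / 11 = -94998.27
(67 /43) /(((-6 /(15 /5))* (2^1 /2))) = -67 /86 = -0.78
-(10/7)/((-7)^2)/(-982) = 5/168413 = 0.00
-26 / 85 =-0.31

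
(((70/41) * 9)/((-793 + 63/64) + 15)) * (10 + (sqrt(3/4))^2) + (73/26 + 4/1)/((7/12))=2125857078/185538899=11.46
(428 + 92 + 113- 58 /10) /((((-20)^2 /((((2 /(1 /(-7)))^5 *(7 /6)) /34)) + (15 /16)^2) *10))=47225249792 /645455625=73.17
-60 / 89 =-0.67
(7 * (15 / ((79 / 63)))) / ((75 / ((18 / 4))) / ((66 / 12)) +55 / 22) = 87318 / 5767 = 15.14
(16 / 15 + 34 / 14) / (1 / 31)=11377 / 105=108.35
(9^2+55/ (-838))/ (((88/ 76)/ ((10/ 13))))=53.77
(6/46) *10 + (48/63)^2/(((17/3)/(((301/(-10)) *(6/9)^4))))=2312078/3325455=0.70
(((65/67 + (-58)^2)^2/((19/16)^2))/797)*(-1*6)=-78073428801024/1291561613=-60448.86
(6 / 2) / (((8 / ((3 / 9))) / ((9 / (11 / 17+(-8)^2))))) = 0.02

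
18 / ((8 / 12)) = 27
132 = 132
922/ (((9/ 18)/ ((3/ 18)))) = 922/ 3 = 307.33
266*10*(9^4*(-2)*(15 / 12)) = -43630650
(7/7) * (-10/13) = -10/13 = -0.77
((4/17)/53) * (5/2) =10/901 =0.01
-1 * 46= -46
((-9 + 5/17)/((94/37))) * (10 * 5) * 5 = -856.70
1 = 1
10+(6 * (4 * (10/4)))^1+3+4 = 77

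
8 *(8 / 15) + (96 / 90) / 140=4.27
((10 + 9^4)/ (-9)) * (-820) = 5388220/ 9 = 598691.11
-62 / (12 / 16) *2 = -496 / 3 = -165.33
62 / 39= 1.59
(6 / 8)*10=15 / 2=7.50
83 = 83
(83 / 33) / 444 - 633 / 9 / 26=-514183 / 190476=-2.70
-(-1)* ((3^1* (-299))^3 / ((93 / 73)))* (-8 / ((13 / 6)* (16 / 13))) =52686601929 / 31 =1699567804.16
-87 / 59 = -1.47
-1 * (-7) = 7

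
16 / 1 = 16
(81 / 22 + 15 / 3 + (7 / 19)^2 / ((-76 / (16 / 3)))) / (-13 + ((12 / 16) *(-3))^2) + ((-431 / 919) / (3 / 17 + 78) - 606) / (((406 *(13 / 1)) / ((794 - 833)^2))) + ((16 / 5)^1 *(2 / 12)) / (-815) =-117327632078930220917 / 667656912933814650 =-175.73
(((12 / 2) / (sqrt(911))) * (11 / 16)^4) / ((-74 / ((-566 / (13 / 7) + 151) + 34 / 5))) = 419596419 * sqrt(911) / 143586426880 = 0.09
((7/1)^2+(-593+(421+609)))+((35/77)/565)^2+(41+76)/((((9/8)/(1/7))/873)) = 145534345513/10815343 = 13456.29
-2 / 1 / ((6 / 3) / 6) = -6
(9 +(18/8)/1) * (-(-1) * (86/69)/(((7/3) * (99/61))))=13115/3542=3.70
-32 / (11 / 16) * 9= -4608 / 11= -418.91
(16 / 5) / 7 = 16 / 35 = 0.46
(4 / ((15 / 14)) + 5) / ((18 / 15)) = 131 / 18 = 7.28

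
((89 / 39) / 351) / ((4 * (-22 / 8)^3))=-1424 / 18220059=-0.00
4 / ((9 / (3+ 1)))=1.78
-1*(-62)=62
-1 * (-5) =5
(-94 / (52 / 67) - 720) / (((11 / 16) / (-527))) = 644753.17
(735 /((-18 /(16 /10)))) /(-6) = 10.89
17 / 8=2.12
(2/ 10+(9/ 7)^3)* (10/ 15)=7976/ 5145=1.55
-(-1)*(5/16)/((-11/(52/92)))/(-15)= 13/12144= 0.00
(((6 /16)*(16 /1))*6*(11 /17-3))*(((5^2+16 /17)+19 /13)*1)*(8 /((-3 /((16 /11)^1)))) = 372080640 /41327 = 9003.33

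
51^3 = 132651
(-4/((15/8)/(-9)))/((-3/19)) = -121.60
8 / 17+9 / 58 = 617 / 986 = 0.63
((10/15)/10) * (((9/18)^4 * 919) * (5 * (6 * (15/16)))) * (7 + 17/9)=22975/24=957.29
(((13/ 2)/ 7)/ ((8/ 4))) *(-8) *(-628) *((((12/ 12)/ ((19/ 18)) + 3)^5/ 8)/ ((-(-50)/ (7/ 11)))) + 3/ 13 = 2518725531909/ 708164314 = 3556.70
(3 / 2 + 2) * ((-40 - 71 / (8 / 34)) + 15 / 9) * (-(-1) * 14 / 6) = -199969 / 72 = -2777.35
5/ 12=0.42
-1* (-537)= 537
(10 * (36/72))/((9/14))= 70/9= 7.78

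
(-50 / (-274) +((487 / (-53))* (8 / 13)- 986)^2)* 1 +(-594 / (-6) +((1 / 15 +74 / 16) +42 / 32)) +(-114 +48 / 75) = 76746306592867021 / 78044132400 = 983370.62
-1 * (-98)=98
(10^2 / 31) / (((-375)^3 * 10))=-2 / 326953125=-0.00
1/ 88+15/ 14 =667/ 616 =1.08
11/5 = 2.20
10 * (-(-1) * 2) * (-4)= -80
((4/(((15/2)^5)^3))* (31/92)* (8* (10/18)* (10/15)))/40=2031616/271932105926513671875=0.00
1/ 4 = 0.25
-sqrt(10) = -3.16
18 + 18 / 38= 351 / 19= 18.47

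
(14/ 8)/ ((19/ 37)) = 259/ 76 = 3.41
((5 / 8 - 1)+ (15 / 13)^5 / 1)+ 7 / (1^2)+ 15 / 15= 28723873 / 2970344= 9.67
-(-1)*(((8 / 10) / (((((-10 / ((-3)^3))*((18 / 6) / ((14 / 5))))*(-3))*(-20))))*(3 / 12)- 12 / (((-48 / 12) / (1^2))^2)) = -927 / 1250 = -0.74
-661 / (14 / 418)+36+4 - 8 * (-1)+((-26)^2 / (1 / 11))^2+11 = 386920936 / 7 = 55274419.43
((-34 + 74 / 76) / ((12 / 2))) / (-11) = 1255 / 2508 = 0.50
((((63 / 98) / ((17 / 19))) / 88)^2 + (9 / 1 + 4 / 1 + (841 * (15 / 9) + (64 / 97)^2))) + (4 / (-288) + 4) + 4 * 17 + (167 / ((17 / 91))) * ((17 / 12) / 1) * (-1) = 8196935063754721 / 37145416847616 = 220.67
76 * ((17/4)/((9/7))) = 251.22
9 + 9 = 18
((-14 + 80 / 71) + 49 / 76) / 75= -4399 / 26980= -0.16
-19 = -19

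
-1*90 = -90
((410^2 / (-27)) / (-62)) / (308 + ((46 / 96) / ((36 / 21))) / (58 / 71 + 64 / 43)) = 548678400 / 1683554789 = 0.33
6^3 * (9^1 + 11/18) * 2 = 4152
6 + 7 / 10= 67 / 10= 6.70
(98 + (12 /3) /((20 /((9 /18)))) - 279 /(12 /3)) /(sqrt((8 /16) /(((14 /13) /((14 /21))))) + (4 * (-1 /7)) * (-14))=47628 /13375 - 567 * sqrt(546) /53500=3.31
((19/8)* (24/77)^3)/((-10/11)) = -16416/207515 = -0.08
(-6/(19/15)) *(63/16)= -2835/152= -18.65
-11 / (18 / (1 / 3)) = -0.20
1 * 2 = 2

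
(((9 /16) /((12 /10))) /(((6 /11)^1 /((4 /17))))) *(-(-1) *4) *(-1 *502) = -13805 /34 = -406.03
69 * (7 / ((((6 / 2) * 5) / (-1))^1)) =-161 / 5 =-32.20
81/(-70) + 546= 38139/70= 544.84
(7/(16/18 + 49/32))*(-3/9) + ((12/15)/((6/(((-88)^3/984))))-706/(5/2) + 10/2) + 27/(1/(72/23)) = -286.18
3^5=243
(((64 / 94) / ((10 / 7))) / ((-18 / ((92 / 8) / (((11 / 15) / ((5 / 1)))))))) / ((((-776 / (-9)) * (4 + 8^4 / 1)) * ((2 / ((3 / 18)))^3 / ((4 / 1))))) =-161 / 11843187840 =-0.00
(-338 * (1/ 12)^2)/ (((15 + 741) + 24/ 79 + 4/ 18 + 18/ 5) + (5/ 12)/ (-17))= -1134835/ 367493878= -0.00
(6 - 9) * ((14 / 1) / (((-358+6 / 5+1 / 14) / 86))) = 252840 / 24971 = 10.13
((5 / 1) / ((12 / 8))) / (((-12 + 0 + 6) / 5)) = -25 / 9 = -2.78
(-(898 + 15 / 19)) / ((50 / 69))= -1178313 / 950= -1240.33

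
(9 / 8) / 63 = 1 / 56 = 0.02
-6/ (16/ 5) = -15/ 8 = -1.88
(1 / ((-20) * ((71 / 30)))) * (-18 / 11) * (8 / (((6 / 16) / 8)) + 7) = 4797 / 781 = 6.14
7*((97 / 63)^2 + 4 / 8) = 22787 / 1134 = 20.09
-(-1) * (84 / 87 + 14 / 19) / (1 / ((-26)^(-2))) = 469 / 186238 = 0.00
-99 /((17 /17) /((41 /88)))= -369 /8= -46.12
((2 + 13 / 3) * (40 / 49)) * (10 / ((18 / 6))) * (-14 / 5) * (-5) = 15200 / 63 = 241.27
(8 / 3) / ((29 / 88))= 704 / 87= 8.09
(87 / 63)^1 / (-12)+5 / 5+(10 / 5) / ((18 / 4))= 335 / 252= 1.33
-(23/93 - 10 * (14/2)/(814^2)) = -7616599/30810714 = -0.25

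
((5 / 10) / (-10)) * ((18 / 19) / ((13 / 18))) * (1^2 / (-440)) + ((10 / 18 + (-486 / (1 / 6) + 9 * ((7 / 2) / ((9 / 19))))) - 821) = -17948229571 / 4890600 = -3669.94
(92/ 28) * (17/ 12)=391/ 84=4.65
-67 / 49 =-1.37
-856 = -856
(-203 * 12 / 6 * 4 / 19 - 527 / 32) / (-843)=61981 / 512544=0.12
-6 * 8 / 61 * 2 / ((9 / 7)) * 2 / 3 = -448 / 549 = -0.82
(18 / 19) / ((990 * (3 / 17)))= 17 / 3135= 0.01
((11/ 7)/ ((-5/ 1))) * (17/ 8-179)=3113/ 56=55.59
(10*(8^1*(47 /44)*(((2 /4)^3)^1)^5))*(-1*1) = -235 /90112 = -0.00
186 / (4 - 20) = -93 / 8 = -11.62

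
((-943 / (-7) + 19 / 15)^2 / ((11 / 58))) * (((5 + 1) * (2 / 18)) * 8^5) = 70444970934272 / 33075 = 2129855508.22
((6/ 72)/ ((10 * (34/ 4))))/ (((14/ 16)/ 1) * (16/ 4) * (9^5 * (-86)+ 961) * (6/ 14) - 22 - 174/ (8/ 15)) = -1/ 7768552305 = -0.00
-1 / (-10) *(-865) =-173 / 2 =-86.50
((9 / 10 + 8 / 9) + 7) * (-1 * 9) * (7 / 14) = -791 / 20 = -39.55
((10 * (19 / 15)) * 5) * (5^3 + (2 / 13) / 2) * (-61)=-6281780 / 13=-483213.85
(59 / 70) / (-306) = -59 / 21420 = -0.00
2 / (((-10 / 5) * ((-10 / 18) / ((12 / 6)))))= 18 / 5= 3.60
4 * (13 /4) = 13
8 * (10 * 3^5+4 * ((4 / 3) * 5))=58960 / 3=19653.33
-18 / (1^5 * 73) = -18 / 73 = -0.25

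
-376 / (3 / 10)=-3760 / 3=-1253.33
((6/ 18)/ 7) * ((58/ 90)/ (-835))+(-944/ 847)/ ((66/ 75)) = -190027657/ 150036975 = -1.27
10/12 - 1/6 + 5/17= 49/51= 0.96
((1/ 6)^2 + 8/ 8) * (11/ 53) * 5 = 2035/ 1908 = 1.07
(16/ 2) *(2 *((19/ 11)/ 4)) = 76/ 11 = 6.91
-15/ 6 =-5/ 2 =-2.50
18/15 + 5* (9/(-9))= -19/5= -3.80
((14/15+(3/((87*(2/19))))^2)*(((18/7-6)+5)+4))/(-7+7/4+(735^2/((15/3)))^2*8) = 682643/10995712249169865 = 0.00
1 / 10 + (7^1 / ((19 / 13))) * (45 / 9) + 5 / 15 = 13897 / 570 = 24.38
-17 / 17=-1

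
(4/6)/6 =1/9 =0.11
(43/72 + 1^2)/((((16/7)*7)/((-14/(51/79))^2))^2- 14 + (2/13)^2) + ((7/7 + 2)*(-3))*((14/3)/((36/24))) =-447099379712794123/15902922683564496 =-28.11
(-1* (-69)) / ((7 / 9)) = 621 / 7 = 88.71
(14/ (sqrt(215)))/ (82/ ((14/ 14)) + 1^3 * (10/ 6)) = 42 * sqrt(215)/ 53965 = 0.01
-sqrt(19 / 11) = -sqrt(209) / 11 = -1.31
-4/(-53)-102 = -5402/53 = -101.92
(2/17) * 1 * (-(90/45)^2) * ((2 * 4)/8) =-8/17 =-0.47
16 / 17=0.94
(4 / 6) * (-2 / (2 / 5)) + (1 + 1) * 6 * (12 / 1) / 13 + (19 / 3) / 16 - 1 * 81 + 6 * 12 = -179 / 208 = -0.86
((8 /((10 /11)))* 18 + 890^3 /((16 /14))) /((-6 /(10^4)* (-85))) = 616848033400 /51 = 12095059478.43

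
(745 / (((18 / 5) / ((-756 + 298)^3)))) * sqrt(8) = -357867872200 * sqrt(2) / 9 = -56233510933.65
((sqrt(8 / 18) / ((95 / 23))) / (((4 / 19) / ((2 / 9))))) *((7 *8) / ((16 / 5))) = 161 / 54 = 2.98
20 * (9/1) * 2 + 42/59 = 21282/59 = 360.71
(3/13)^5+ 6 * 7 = 15594549/371293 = 42.00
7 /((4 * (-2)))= -7 /8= -0.88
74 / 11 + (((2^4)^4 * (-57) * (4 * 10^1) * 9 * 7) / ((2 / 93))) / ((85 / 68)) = -350185586681.27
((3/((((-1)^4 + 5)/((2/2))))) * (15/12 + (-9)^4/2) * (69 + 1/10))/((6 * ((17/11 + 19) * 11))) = 9070757/108480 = 83.62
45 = 45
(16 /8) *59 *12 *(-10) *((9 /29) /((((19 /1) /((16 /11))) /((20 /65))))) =-8156160 /78793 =-103.51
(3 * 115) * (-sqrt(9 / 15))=-69 * sqrt(15)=-267.24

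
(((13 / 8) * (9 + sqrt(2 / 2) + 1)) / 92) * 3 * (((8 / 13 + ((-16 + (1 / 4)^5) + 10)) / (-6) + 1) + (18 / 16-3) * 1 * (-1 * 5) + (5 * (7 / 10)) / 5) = 52593717 / 7536640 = 6.98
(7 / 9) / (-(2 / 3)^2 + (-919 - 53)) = -7 / 8752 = -0.00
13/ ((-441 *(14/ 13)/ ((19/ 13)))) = -247/ 6174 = -0.04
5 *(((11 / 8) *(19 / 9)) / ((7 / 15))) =5225 / 168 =31.10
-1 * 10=-10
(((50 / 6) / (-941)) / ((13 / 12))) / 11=-100 / 134563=-0.00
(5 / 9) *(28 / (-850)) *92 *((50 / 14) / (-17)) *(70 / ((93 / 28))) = 1803200 / 241893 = 7.45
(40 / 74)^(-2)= 1369 / 400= 3.42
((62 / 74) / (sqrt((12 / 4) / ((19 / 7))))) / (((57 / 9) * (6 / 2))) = 31 * sqrt(399) / 14763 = 0.04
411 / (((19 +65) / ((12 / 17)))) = 3.45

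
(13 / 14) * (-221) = -2873 / 14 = -205.21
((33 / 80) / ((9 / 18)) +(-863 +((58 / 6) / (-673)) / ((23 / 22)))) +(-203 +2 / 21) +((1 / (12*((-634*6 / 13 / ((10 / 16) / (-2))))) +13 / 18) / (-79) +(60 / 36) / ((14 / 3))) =-11094413077872823 / 10419779247360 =-1064.75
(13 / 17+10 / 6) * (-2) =-248 / 51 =-4.86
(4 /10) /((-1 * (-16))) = 1 /40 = 0.02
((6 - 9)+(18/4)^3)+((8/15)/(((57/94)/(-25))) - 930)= -1181765/1368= -863.86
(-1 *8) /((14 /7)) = -4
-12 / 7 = -1.71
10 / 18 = 5 / 9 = 0.56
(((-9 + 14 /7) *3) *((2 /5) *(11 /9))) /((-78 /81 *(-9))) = -77 /65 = -1.18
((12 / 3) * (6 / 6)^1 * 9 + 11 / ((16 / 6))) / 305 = 321 / 2440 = 0.13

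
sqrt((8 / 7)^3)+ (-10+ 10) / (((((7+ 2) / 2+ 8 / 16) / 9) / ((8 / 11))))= 16 *sqrt(14) / 49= 1.22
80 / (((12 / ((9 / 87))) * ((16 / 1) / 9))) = 45 / 116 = 0.39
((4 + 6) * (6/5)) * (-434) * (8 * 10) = -416640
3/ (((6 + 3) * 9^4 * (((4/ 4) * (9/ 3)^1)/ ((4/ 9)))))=0.00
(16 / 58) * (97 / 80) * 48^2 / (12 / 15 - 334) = -55872 / 24157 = -2.31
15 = 15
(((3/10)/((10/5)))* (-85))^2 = 2601/16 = 162.56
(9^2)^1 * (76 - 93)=-1377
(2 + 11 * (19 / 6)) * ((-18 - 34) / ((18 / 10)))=-28730 / 27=-1064.07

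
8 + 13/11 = 101/11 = 9.18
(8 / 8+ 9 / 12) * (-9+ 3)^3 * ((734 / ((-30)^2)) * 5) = -7707 / 5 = -1541.40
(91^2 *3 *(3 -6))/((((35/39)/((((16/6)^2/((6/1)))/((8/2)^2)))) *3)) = -30758/15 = -2050.53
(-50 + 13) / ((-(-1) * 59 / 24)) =-888 / 59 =-15.05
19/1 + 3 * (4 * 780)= 9379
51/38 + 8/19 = 67/38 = 1.76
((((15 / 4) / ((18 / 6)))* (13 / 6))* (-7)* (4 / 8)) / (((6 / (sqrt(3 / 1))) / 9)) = -455* sqrt(3) / 32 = -24.63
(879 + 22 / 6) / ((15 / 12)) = 10592 / 15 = 706.13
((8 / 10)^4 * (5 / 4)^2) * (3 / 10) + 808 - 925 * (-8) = 1026024 / 125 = 8208.19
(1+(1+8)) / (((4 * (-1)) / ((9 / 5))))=-4.50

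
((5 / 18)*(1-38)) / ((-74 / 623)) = 3115 / 36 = 86.53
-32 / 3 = -10.67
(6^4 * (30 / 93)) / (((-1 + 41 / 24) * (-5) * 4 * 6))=-2592 / 527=-4.92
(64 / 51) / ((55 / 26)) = 1664 / 2805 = 0.59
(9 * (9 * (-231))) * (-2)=37422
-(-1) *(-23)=-23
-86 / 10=-43 / 5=-8.60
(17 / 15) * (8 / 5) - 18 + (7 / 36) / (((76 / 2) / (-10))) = -277667 / 17100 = -16.24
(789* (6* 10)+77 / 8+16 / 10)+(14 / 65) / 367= 9036507891 / 190840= 47351.23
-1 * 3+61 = 58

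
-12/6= -2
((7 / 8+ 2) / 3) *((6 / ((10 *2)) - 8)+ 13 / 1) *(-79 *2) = -96301 / 120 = -802.51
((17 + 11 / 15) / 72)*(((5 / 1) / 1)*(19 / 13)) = 2527 / 1404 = 1.80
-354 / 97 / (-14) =177 / 679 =0.26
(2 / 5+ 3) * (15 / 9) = 17 / 3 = 5.67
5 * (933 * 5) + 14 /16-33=186343 /8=23292.88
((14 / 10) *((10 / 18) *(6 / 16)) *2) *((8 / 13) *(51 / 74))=119 / 481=0.25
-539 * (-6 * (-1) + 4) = -5390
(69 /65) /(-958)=-69 /62270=-0.00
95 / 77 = 1.23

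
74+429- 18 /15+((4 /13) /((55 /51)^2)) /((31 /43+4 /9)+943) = 501.80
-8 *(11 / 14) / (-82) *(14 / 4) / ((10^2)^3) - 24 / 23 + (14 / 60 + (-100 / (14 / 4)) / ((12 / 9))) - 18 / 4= -529506794687 / 19803000000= -26.74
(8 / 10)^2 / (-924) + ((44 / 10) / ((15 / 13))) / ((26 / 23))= 19477 / 5775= 3.37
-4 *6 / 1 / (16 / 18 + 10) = -108 / 49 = -2.20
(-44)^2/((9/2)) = 3872/9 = 430.22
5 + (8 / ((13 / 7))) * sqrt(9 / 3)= 5 + 56 * sqrt(3) / 13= 12.46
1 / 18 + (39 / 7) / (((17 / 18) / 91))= 164285 / 306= 536.88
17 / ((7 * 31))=17 / 217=0.08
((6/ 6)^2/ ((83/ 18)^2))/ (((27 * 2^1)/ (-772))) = -4632/ 6889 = -0.67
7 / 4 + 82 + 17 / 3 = 1073 / 12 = 89.42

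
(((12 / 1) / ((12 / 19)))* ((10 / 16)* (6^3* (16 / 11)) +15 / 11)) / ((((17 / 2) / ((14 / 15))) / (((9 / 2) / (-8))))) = -173565 / 748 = -232.04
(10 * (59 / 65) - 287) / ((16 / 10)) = -18065 / 104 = -173.70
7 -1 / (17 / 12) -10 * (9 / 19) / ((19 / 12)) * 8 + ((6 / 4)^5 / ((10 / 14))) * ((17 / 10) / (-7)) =-198556747 / 9819200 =-20.22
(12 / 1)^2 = 144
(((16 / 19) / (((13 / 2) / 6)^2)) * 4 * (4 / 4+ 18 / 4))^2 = 2569273344 / 10310521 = 249.19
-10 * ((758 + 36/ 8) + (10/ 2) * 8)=-8025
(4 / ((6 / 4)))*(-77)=-616 / 3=-205.33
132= 132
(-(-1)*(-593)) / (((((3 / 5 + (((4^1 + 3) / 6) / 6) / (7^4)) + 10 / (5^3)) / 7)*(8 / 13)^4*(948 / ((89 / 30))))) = -18095903583485 / 135867097088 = -133.19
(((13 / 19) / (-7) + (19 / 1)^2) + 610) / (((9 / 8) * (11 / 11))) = 1033040 / 1197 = 863.02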